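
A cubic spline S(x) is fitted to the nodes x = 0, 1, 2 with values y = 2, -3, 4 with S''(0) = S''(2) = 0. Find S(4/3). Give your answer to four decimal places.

-1.7778

Put M_i = S'' at the i-th knot. Here h = (1, 1) and Δ = (-5, 7), so the interior equations h_(i-1)·M_(i-1) + 2(h_(i-1)+h_i)·M_i + h_i·M_(i+1) = 6(Δ_i − Δ_(i-1)) read
  1·M_0 + 4·M_1 + 1·M_2 = 6(Δ_1 - Δ_0) = 72
Natural end conditions: M_0 = M_2 = 0.
Forward elimination and back-substitution give M_0 = 0, M_1 = 18, M_2 = 0.
On [1, 2], S(x) = -3 + 1·(x - 1) + 9·(x - 1)² - 3·(x - 1)³.
With (x - 1) = 1/3: S(4/3) = -16/9.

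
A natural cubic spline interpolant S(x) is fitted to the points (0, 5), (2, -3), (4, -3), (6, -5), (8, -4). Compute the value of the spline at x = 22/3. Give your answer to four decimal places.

-4.6561

Put m_i = S'' at the i-th knot. Here h = (2, 2, 2, 2) and Δ = (-4, 0, -1, 1/2), so the interior equations h_(i-1)·m_(i-1) + 2(h_(i-1)+h_i)·m_i + h_i·m_(i+1) = 6(Δ_i − Δ_(i-1)) read
  2·m_0 + 8·m_1 + 2·m_2 = 6(Δ_1 - Δ_0) = 24
  2·m_1 + 8·m_2 + 2·m_3 = 6(Δ_2 - Δ_1) = -6
  2·m_2 + 8·m_3 + 2·m_4 = 6(Δ_3 - Δ_2) = 9
Natural end conditions: m_0 = m_4 = 0.
Solving: m_0 = 0, m_1 = 393/112, m_2 = -57/28, m_3 = 183/112, m_4 = 0.
On [6, 8], S(x) = -5 - 33/56·(x - 6) + 183/224·(x - 6)² - 61/448·(x - 6)³.
With (x - 6) = 4/3: S(22/3) = -880/189.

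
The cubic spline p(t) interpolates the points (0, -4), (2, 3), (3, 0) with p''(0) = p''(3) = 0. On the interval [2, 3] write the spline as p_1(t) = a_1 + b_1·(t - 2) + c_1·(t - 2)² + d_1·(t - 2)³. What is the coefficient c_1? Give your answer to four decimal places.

-3.2500

Write M_i for p''(x_i). With h_i = 2, 1 and divided differences Δ_i = 7/2, -3, the continuity of p' gives the tridiagonal system
  2·M_0 + 6·M_1 + 1·M_2 = 6(Δ_1 - Δ_0) = -39
Natural end conditions: M_0 = M_2 = 0.
Solving: M_0 = 0, M_1 = -13/2, M_2 = 0.
On [2, 3], with p_1(t) = a_1 + b_1·(t - 2) + c_1·(t - 2)² + d_1·(t - 2)³: c_1 = M_1/2 = -13/4, d_1 = (M_2 - M_1)/(6h_1) = 13/12, b_1 = Δ_1 - h_1(2M_1 + M_2)/6 = -5/6.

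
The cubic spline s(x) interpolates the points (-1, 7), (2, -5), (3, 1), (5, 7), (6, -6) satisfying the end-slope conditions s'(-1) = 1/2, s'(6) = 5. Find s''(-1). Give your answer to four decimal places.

-9.7746

Let M_i = s''(x_i). Step sizes h_i = 3, 1, 2, 1; slopes of the chords Δ_i = (y_(i+1) - y_i)/h_i = -4, 6, 3, -13.
  3·M_0 + 8·M_1 + 1·M_2 = 6(Δ_1 - Δ_0) = 60
  1·M_1 + 6·M_2 + 2·M_3 = 6(Δ_2 - Δ_1) = -18
  2·M_2 + 6·M_3 + 1·M_4 = 6(Δ_3 - Δ_2) = -96
Clamped end conditions give two more equations: 2h_0·M_0 + h_0·M_1 = 6(Δ_0 - s'(-1)) = -27 and h_3·M_3 + 2h_3·M_4 = 6(s'(6) - Δ_3) = 108.
Solving the tridiagonal system: M_0 = -2385/244, M_1 = 1287/122, M_2 = 1203/244, M_3 = -1773/61, M_4 = 8361/122.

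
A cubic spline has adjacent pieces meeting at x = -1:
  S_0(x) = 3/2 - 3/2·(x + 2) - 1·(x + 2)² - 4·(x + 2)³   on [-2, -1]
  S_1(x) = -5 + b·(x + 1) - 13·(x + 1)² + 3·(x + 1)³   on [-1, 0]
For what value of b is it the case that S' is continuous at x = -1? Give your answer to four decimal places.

S_0'(x) = -3/2 - 2·(x + 2) - 12·(x + 2)², so S_0'(-1) = -31/2. On the right, S_1'(-1) = b, so b = -31/2.

-15.5000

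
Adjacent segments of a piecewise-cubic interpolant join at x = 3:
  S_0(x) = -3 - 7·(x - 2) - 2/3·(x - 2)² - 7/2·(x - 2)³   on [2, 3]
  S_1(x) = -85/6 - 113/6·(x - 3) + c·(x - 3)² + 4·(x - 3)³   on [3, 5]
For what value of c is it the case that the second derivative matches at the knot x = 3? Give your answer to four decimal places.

S_0''(x) = -4/3 - 21·(x - 2), so S_0''(3) = -67/3. On the right, S_1''(3) = 2c, so c = -67/6.

-11.1667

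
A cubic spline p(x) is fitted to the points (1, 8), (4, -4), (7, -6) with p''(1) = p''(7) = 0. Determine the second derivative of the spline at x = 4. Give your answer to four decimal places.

With M_i denoting the second derivative at x_i, h_i = 3, 3, and Δ_i = (y_(i+1) − y_i)/h_i = -4, -2/3:
  3·M_0 + 12·M_1 + 3·M_2 = 6(Δ_1 - Δ_0) = 20
Natural end conditions: M_0 = M_2 = 0.
Solving the tridiagonal system: M_0 = 0, M_1 = 5/3, M_2 = 0.

1.6667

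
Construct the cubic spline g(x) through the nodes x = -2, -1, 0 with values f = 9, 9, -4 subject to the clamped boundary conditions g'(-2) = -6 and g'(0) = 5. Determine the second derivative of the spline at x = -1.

-50

With M_i denoting the second derivative at x_i, h_i = 1, 1, and Δ_i = (y_(i+1) − y_i)/h_i = 0, -13:
  1·M_0 + 4·M_1 + 1·M_2 = 6(Δ_1 - Δ_0) = -78
Clamped end conditions give two more equations: 2h_0·M_0 + h_0·M_1 = 6(Δ_0 - g'(-2)) = 36 and h_1·M_1 + 2h_1·M_2 = 6(g'(0) - Δ_1) = 108.
Hence M_0 = 43, M_1 = -50, M_2 = 79.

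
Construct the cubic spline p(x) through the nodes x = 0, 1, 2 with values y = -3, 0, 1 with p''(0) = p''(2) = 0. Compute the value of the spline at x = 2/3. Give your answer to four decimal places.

-0.8148

Write σ_i for p''(x_i). With h_i = 1, 1 and divided differences Δ_i = 3, 1, the continuity of p' gives the tridiagonal system
  1·σ_0 + 4·σ_1 + 1·σ_2 = 6(Δ_1 - Δ_0) = -12
Natural end conditions: σ_0 = σ_2 = 0.
Solving the tridiagonal system: σ_0 = 0, σ_1 = -3, σ_2 = 0.
On [0, 1], p(x) = -3 + 7/2·x + 0·x² - 1/2·x³.
With x = 2/3: p(2/3) = -22/27.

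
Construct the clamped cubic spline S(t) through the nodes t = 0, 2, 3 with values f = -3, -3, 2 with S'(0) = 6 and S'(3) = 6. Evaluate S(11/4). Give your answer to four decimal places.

0.4688

Let σ_i = S''(x_i). Step sizes h_i = 2, 1; slopes of the chords Δ_i = (y_(i+1) - y_i)/h_i = 0, 5.
  2·σ_0 + 6·σ_1 + 1·σ_2 = 6(Δ_1 - Δ_0) = 30
Clamped end conditions give two more equations: 2h_0·σ_0 + h_0·σ_1 = 6(Δ_0 - S'(0)) = -36 and h_1·σ_1 + 2h_1·σ_2 = 6(S'(3) - Δ_1) = 6.
Solving: σ_0 = -14, σ_1 = 10, σ_2 = -2.
On [2, 3], S(t) = -3 + 2·(t - 2) + 5·(t - 2)² - 2·(t - 2)³.
With (t - 2) = 3/4: S(11/4) = 15/32.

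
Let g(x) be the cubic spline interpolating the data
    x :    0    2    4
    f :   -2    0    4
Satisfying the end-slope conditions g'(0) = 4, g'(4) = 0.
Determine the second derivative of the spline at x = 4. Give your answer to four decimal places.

-4.7500

Put m_i = g'' at the i-th knot. Here h = (2, 2) and Δ = (1, 2), so the interior equations h_(i-1)·m_(i-1) + 2(h_(i-1)+h_i)·m_i + h_i·m_(i+1) = 6(Δ_i − Δ_(i-1)) read
  2·m_0 + 8·m_1 + 2·m_2 = 6(Δ_1 - Δ_0) = 6
Clamped end conditions give two more equations: 2h_0·m_0 + h_0·m_1 = 6(Δ_0 - g'(0)) = -18 and h_1·m_1 + 2h_1·m_2 = 6(g'(4) - Δ_1) = -12.
Solving the tridiagonal system: m_0 = -25/4, m_1 = 7/2, m_2 = -19/4.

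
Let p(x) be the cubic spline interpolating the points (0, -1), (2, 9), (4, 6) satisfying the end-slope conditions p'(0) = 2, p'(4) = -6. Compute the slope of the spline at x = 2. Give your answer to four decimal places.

Write σ_i for p''(x_i). With h_i = 2, 2 and divided differences Δ_i = 5, -3/2, the continuity of p' gives the tridiagonal system
  2·σ_0 + 8·σ_1 + 2·σ_2 = 6(Δ_1 - Δ_0) = -39
Clamped end conditions give two more equations: 2h_0·σ_0 + h_0·σ_1 = 6(Δ_0 - p'(0)) = 18 and h_1·σ_1 + 2h_1·σ_2 = 6(p'(4) - Δ_1) = -27.
Hence σ_0 = 59/8, σ_1 = -23/4, σ_2 = -31/8.
On [2, 4], p'(x) = b_1 + 2c_1·(x - 2) + 3d_1·(x - 2)² with b_1 = Δ_1 - h_1(2σ_1 + σ_2)/6 = 29/8, c_1 = σ_1/2 = -23/8, d_1 = (σ_2 - σ_1)/(6h_1) = 5/32. So p'(2) = 29/8.

3.6250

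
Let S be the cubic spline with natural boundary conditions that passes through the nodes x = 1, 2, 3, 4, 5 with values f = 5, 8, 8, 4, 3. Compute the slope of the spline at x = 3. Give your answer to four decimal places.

-2.7500

Put M_i = S'' at the i-th knot. Here h = (1, 1, 1, 1) and Δ = (3, 0, -4, -1), so the interior equations h_(i-1)·M_(i-1) + 2(h_(i-1)+h_i)·M_i + h_i·M_(i+1) = 6(Δ_i − Δ_(i-1)) read
  1·M_0 + 4·M_1 + 1·M_2 = 6(Δ_1 - Δ_0) = -18
  1·M_1 + 4·M_2 + 1·M_3 = 6(Δ_2 - Δ_1) = -24
  1·M_2 + 4·M_3 + 1·M_4 = 6(Δ_3 - Δ_2) = 18
Natural end conditions: M_0 = M_4 = 0.
Forward elimination and back-substitution give M_0 = 0, M_1 = -39/14, M_2 = -48/7, M_3 = 87/14, M_4 = 0.
On [3, 4], S'(x) = b_2 + 2c_2·(x - 3) + 3d_2·(x - 3)² with b_2 = Δ_2 - h_2(2M_2 + M_3)/6 = -11/4, c_2 = M_2/2 = -24/7, d_2 = (M_3 - M_2)/(6h_2) = 61/28. So S'(3) = -11/4.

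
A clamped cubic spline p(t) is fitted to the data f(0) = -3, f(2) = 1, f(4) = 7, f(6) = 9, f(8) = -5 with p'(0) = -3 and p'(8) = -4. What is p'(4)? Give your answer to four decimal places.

3.1429

Put m_i = p'' at the i-th knot. Here h = (2, 2, 2, 2) and Δ = (2, 3, 1, -7), so the interior equations h_(i-1)·m_(i-1) + 2(h_(i-1)+h_i)·m_i + h_i·m_(i+1) = 6(Δ_i − Δ_(i-1)) read
  2·m_0 + 8·m_1 + 2·m_2 = 6(Δ_1 - Δ_0) = 6
  2·m_1 + 8·m_2 + 2·m_3 = 6(Δ_2 - Δ_1) = -12
  2·m_2 + 8·m_3 + 2·m_4 = 6(Δ_3 - Δ_2) = -48
Clamped end conditions give two more equations: 2h_0·m_0 + h_0·m_1 = 6(Δ_0 - p'(0)) = 30 and h_3·m_3 + 2h_3·m_4 = 6(p'(8) - Δ_3) = 18.
Hence m_0 = 58/7, m_1 = -11/7, m_2 = 1, m_3 = -59/7, m_4 = 61/7.
On [4, 6], p'(t) = b_2 + 2c_2·(t - 4) + 3d_2·(t - 4)² with b_2 = Δ_2 - h_2(2m_2 + m_3)/6 = 22/7, c_2 = m_2/2 = 1/2, d_2 = (m_3 - m_2)/(6h_2) = -11/14. So p'(4) = 22/7.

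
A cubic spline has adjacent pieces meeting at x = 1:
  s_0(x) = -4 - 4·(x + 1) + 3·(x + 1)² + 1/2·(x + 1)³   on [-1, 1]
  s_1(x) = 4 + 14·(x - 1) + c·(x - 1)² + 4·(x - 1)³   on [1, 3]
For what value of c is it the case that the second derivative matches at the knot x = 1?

6

s_0''(x) = 6 + 3·(x + 1), so s_0''(1) = 12. On the right, s_1''(1) = 2c, so c = 6.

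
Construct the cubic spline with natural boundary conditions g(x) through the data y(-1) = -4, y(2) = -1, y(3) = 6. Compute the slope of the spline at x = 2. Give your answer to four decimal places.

Let σ_i = g''(x_i). Step sizes h_i = 3, 1; slopes of the chords Δ_i = (y_(i+1) - y_i)/h_i = 1, 7.
  3·σ_0 + 8·σ_1 + 1·σ_2 = 6(Δ_1 - Δ_0) = 36
Natural end conditions: σ_0 = σ_2 = 0.
Hence σ_0 = 0, σ_1 = 9/2, σ_2 = 0.
On [2, 3], g'(x) = b_1 + 2c_1·(x - 2) + 3d_1·(x - 2)² with b_1 = Δ_1 - h_1(2σ_1 + σ_2)/6 = 11/2, c_1 = σ_1/2 = 9/4, d_1 = (σ_2 - σ_1)/(6h_1) = -3/4. So g'(2) = 11/2.

5.5000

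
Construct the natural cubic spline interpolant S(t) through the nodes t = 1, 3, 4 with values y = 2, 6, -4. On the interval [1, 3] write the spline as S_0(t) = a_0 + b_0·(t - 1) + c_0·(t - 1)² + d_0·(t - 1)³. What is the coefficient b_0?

Write m_i for S''(x_i). With h_i = 2, 1 and divided differences Δ_i = 2, -10, the continuity of S' gives the tridiagonal system
  2·m_0 + 6·m_1 + 1·m_2 = 6(Δ_1 - Δ_0) = -72
Natural end conditions: m_0 = m_2 = 0.
Solving the tridiagonal system: m_0 = 0, m_1 = -12, m_2 = 0.
On [1, 3], with S_0(t) = a_0 + b_0·(t - 1) + c_0·(t - 1)² + d_0·(t - 1)³: c_0 = m_0/2 = 0, d_0 = (m_1 - m_0)/(6h_0) = -1, b_0 = Δ_0 - h_0(2m_0 + m_1)/6 = 6.

6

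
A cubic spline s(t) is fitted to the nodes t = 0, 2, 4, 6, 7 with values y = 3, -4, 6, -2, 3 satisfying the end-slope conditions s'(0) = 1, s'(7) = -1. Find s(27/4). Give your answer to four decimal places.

Write σ_i for s''(x_i). With h_i = 2, 2, 2, 1 and divided differences Δ_i = -7/2, 5, -4, 5, the continuity of s' gives the tridiagonal system
  2·σ_0 + 8·σ_1 + 2·σ_2 = 6(Δ_1 - Δ_0) = 51
  2·σ_1 + 8·σ_2 + 2·σ_3 = 6(Δ_2 - Δ_1) = -54
  2·σ_2 + 6·σ_3 + 1·σ_4 = 6(Δ_3 - Δ_2) = 54
Clamped end conditions give two more equations: 2h_0·σ_0 + h_0·σ_1 = 6(Δ_0 - s'(0)) = -27 and h_3·σ_3 + 2h_3·σ_4 = 6(s'(7) - Δ_3) = -36.
Hence σ_0 = -2315/172, σ_1 = 577/43, σ_2 = -2531/172, σ_3 = 793/43, σ_4 = -2341/86.
On [6, 7], s(t) = -2 + 583/172·(t - 6) + 793/86·(t - 6)² - 1309/172·(t - 6)³.
With (t - 6) = 3/4: s(27/4) = 27721/11008.

2.5183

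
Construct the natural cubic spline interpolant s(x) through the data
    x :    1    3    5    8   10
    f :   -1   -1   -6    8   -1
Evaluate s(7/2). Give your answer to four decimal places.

-2.5868

Write M_i for s''(x_i). With h_i = 2, 2, 3, 2 and divided differences Δ_i = 0, -5/2, 14/3, -9/2, the continuity of s' gives the tridiagonal system
  2·M_0 + 8·M_1 + 2·M_2 = 6(Δ_1 - Δ_0) = -15
  2·M_1 + 10·M_2 + 3·M_3 = 6(Δ_2 - Δ_1) = 43
  3·M_2 + 10·M_3 + 2·M_4 = 6(Δ_3 - Δ_2) = -55
Natural end conditions: M_0 = M_4 = 0.
Solving the tridiagonal system: M_0 = 0, M_1 = -2555/688, M_2 = 1265/172, M_3 = -2651/344, M_4 = 0.
On [3, 5], s(x) = -1 - 2555/1032·(x - 3) - 2555/1376·(x - 3)² + 7615/8256·(x - 3)³.
With (x - 3) = 1/2: s(7/2) = -56951/22016.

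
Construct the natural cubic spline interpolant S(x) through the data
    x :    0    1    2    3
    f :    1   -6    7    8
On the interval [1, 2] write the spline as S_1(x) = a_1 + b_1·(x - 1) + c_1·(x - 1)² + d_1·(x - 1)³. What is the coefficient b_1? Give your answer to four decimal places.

Let m_i = S''(x_i). Step sizes h_i = 1, 1, 1; slopes of the chords Δ_i = (y_(i+1) - y_i)/h_i = -7, 13, 1.
  1·m_0 + 4·m_1 + 1·m_2 = 6(Δ_1 - Δ_0) = 120
  1·m_1 + 4·m_2 + 1·m_3 = 6(Δ_2 - Δ_1) = -72
Natural end conditions: m_0 = m_3 = 0.
Solving: m_0 = 0, m_1 = 184/5, m_2 = -136/5, m_3 = 0.
On [1, 2], with S_1(x) = a_1 + b_1·(x - 1) + c_1·(x - 1)² + d_1·(x - 1)³: c_1 = m_1/2 = 92/5, d_1 = (m_2 - m_1)/(6h_1) = -32/3, b_1 = Δ_1 - h_1(2m_1 + m_2)/6 = 79/15.

5.2667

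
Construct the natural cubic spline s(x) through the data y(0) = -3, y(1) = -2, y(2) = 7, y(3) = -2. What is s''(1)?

20

Put m_i = s'' at the i-th knot. Here h = (1, 1, 1) and Δ = (1, 9, -9), so the interior equations h_(i-1)·m_(i-1) + 2(h_(i-1)+h_i)·m_i + h_i·m_(i+1) = 6(Δ_i − Δ_(i-1)) read
  1·m_0 + 4·m_1 + 1·m_2 = 6(Δ_1 - Δ_0) = 48
  1·m_1 + 4·m_2 + 1·m_3 = 6(Δ_2 - Δ_1) = -108
Natural end conditions: m_0 = m_3 = 0.
Solving: m_0 = 0, m_1 = 20, m_2 = -32, m_3 = 0.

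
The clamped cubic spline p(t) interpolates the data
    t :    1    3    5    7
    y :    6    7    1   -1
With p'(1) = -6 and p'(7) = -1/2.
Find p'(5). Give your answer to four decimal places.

With σ_i denoting the second derivative at x_i, h_i = 2, 2, 2, and Δ_i = (y_(i+1) − y_i)/h_i = 1/2, -3, -1:
  2·σ_0 + 8·σ_1 + 2·σ_2 = 6(Δ_1 - Δ_0) = -21
  2·σ_1 + 8·σ_2 + 2·σ_3 = 6(Δ_2 - Δ_1) = 12
Clamped end conditions give two more equations: 2h_0·σ_0 + h_0·σ_1 = 6(Δ_0 - p'(1)) = 39 and h_2·σ_2 + 2h_2·σ_3 = 6(p'(7) - Δ_2) = 3.
Forward elimination and back-substitution give σ_0 = 197/15, σ_1 = -203/30, σ_2 = 103/30, σ_3 = -29/30.
On [5, 7], p'(t) = b_2 + 2c_2·(t - 5) + 3d_2·(t - 5)² with b_2 = Δ_2 - h_2(2σ_2 + σ_3)/6 = -89/30, c_2 = σ_2/2 = 103/60, d_2 = (σ_3 - σ_2)/(6h_2) = -11/30. So p'(5) = -89/30.

-2.9667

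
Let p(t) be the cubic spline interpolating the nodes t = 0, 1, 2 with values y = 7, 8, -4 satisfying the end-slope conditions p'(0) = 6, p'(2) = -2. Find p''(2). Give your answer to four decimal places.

Let M_i = p''(x_i). Step sizes h_i = 1, 1; slopes of the chords Δ_i = (y_(i+1) - y_i)/h_i = 1, -12.
  1·M_0 + 4·M_1 + 1·M_2 = 6(Δ_1 - Δ_0) = -78
Clamped end conditions give two more equations: 2h_0·M_0 + h_0·M_1 = 6(Δ_0 - p'(0)) = -30 and h_1·M_1 + 2h_1·M_2 = 6(p'(2) - Δ_1) = 60.
Solving the tridiagonal system: M_0 = 1/2, M_1 = -31, M_2 = 91/2.

45.5000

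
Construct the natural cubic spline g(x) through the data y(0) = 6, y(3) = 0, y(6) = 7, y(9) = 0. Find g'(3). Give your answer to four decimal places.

Put m_i = g'' at the i-th knot. Here h = (3, 3, 3) and Δ = (-2, 7/3, -7/3), so the interior equations h_(i-1)·m_(i-1) + 2(h_(i-1)+h_i)·m_i + h_i·m_(i+1) = 6(Δ_i − Δ_(i-1)) read
  3·m_0 + 12·m_1 + 3·m_2 = 6(Δ_1 - Δ_0) = 26
  3·m_1 + 12·m_2 + 3·m_3 = 6(Δ_2 - Δ_1) = -28
Natural end conditions: m_0 = m_3 = 0.
Hence m_0 = 0, m_1 = 44/15, m_2 = -46/15, m_3 = 0.
On [3, 6], g'(x) = b_1 + 2c_1·(x - 3) + 3d_1·(x - 3)² with b_1 = Δ_1 - h_1(2m_1 + m_2)/6 = 14/15, c_1 = m_1/2 = 22/15, d_1 = (m_2 - m_1)/(6h_1) = -1/3. So g'(3) = 14/15.

0.9333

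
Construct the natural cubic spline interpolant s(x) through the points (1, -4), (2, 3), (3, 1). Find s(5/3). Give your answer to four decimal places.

1.5000

Put M_i = s'' at the i-th knot. Here h = (1, 1) and Δ = (7, -2), so the interior equations h_(i-1)·M_(i-1) + 2(h_(i-1)+h_i)·M_i + h_i·M_(i+1) = 6(Δ_i − Δ_(i-1)) read
  1·M_0 + 4·M_1 + 1·M_2 = 6(Δ_1 - Δ_0) = -54
Natural end conditions: M_0 = M_2 = 0.
Forward elimination and back-substitution give M_0 = 0, M_1 = -27/2, M_2 = 0.
On [1, 2], s(x) = -4 + 37/4·(x - 1) + 0·(x - 1)² - 9/4·(x - 1)³.
With (x - 1) = 2/3: s(5/3) = 3/2.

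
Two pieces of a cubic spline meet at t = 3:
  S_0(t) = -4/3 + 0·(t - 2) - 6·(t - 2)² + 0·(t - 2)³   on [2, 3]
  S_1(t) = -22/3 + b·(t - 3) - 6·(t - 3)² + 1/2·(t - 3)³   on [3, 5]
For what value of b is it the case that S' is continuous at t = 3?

S_0'(t) = 0 - 12·(t - 2) + 0·(t - 2)², so S_0'(3) = -12. On the right, S_1'(3) = b, so b = -12.

-12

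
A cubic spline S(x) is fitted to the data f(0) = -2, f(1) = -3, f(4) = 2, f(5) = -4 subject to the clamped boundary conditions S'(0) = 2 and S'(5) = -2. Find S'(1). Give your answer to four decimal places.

-0.5873

Put m_i = S'' at the i-th knot. Here h = (1, 3, 1) and Δ = (-1, 5/3, -6), so the interior equations h_(i-1)·m_(i-1) + 2(h_(i-1)+h_i)·m_i + h_i·m_(i+1) = 6(Δ_i − Δ_(i-1)) read
  1·m_0 + 8·m_1 + 3·m_2 = 6(Δ_1 - Δ_0) = 16
  3·m_1 + 8·m_2 + 1·m_3 = 6(Δ_2 - Δ_1) = -46
Clamped end conditions give two more equations: 2h_0·m_0 + h_0·m_1 = 6(Δ_0 - S'(0)) = -18 and h_2·m_2 + 2h_2·m_3 = 6(S'(5) - Δ_2) = 24.
Solving the tridiagonal system: m_0 = -808/63, m_1 = 482/63, m_2 = -680/63, m_3 = 1096/63.
On [1, 4], S'(x) = b_1 + 2c_1·(x - 1) + 3d_1·(x - 1)² with b_1 = Δ_1 - h_1(2m_1 + m_2)/6 = -37/63, c_1 = m_1/2 = 241/63, d_1 = (m_2 - m_1)/(6h_1) = -83/81. So S'(1) = -37/63.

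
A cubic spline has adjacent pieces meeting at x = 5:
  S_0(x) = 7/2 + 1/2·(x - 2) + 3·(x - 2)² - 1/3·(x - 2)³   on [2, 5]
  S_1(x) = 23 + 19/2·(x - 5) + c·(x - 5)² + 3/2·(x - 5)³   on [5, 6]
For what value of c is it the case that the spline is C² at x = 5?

0

S_0''(x) = 6 - 2·(x - 2), so S_0''(5) = 0. On the right, S_1''(5) = 2c, so c = 0.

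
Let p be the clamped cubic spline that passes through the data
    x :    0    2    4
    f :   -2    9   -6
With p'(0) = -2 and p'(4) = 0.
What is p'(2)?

-1

With σ_i denoting the second derivative at x_i, h_i = 2, 2, and Δ_i = (y_(i+1) − y_i)/h_i = 11/2, -15/2:
  2·σ_0 + 8·σ_1 + 2·σ_2 = 6(Δ_1 - Δ_0) = -78
Clamped end conditions give two more equations: 2h_0·σ_0 + h_0·σ_1 = 6(Δ_0 - p'(0)) = 45 and h_1·σ_1 + 2h_1·σ_2 = 6(p'(4) - Δ_1) = 45.
Solving the tridiagonal system: σ_0 = 43/2, σ_1 = -41/2, σ_2 = 43/2.
On [2, 4], p'(x) = b_1 + 2c_1·(x - 2) + 3d_1·(x - 2)² with b_1 = Δ_1 - h_1(2σ_1 + σ_2)/6 = -1, c_1 = σ_1/2 = -41/4, d_1 = (σ_2 - σ_1)/(6h_1) = 7/2. So p'(2) = -1.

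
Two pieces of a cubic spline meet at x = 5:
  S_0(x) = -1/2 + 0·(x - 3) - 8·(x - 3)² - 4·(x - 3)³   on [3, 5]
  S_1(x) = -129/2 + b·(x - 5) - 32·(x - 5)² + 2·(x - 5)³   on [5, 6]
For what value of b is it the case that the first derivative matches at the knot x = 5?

-80

S_0'(x) = 0 - 16·(x - 3) - 12·(x - 3)², so S_0'(5) = -80. On the right, S_1'(5) = b, so b = -80.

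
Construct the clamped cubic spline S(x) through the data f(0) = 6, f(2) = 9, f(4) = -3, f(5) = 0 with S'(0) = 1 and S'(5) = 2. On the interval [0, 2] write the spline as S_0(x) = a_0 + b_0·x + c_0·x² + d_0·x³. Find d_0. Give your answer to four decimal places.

-1.4022

Put M_i = S'' at the i-th knot. Here h = (2, 2, 1) and Δ = (3/2, -6, 3), so the interior equations h_(i-1)·M_(i-1) + 2(h_(i-1)+h_i)·M_i + h_i·M_(i+1) = 6(Δ_i − Δ_(i-1)) read
  2·M_0 + 8·M_1 + 2·M_2 = 6(Δ_1 - Δ_0) = -45
  2·M_1 + 6·M_2 + 1·M_3 = 6(Δ_2 - Δ_1) = 54
Clamped end conditions give two more equations: 2h_0·M_0 + h_0·M_1 = 6(Δ_0 - S'(0)) = 3 and h_2·M_2 + 2h_2·M_3 = 6(S'(5) - Δ_2) = -6.
Hence M_0 = 281/46, M_1 = -493/46, M_2 = 328/23, M_3 = -233/23.
On [0, 2], with S_0(x) = a_0 + b_0·x + c_0·x² + d_0·x³: c_0 = M_0/2 = 281/92, d_0 = (M_1 - M_0)/(6h_0) = -129/92, b_0 = Δ_0 - h_0(2M_0 + M_1)/6 = 1.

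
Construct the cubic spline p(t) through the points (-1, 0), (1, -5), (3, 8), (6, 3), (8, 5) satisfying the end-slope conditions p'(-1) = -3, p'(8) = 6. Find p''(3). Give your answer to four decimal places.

Put σ_i = p'' at the i-th knot. Here h = (2, 2, 3, 2) and Δ = (-5/2, 13/2, -5/3, 1), so the interior equations h_(i-1)·σ_(i-1) + 2(h_(i-1)+h_i)·σ_i + h_i·σ_(i+1) = 6(Δ_i − Δ_(i-1)) read
  2·σ_0 + 8·σ_1 + 2·σ_2 = 6(Δ_1 - Δ_0) = 54
  2·σ_1 + 10·σ_2 + 3·σ_3 = 6(Δ_2 - Δ_1) = -49
  3·σ_2 + 10·σ_3 + 2·σ_4 = 6(Δ_3 - Δ_2) = 16
Clamped end conditions give two more equations: 2h_0·σ_0 + h_0·σ_1 = 6(Δ_0 - p'(-1)) = 3 and h_3·σ_3 + 2h_3·σ_4 = 6(p'(8) - Δ_3) = 30.
Forward elimination and back-substitution give σ_0 = -724/177, σ_1 = 3427/354, σ_2 = -1351/177, σ_3 = 470/177, σ_4 = 2185/354.

-7.6328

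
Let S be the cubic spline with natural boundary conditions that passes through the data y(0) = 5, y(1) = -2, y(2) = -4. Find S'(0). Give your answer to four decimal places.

-8.2500

Put σ_i = S'' at the i-th knot. Here h = (1, 1) and Δ = (-7, -2), so the interior equations h_(i-1)·σ_(i-1) + 2(h_(i-1)+h_i)·σ_i + h_i·σ_(i+1) = 6(Δ_i − Δ_(i-1)) read
  1·σ_0 + 4·σ_1 + 1·σ_2 = 6(Δ_1 - Δ_0) = 30
Natural end conditions: σ_0 = σ_2 = 0.
Solving: σ_0 = 0, σ_1 = 15/2, σ_2 = 0.
On [0, 1], S'(x) = b_0 + 2c_0·x + 3d_0·x² with b_0 = Δ_0 - h_0(2σ_0 + σ_1)/6 = -33/4, c_0 = σ_0/2 = 0, d_0 = (σ_1 - σ_0)/(6h_0) = 5/4. So S'(0) = -33/4.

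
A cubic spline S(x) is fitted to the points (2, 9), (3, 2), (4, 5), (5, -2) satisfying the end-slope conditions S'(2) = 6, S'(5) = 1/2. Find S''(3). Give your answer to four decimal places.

Put m_i = S'' at the i-th knot. Here h = (1, 1, 1) and Δ = (-7, 3, -7), so the interior equations h_(i-1)·m_(i-1) + 2(h_(i-1)+h_i)·m_i + h_i·m_(i+1) = 6(Δ_i − Δ_(i-1)) read
  1·m_0 + 4·m_1 + 1·m_2 = 6(Δ_1 - Δ_0) = 60
  1·m_1 + 4·m_2 + 1·m_3 = 6(Δ_2 - Δ_1) = -60
Clamped end conditions give two more equations: 2h_0·m_0 + h_0·m_1 = 6(Δ_0 - S'(2)) = -78 and h_2·m_2 + 2h_2·m_3 = 6(S'(5) - Δ_2) = 45.
Solving: m_0 = -871/15, m_1 = 572/15, m_2 = -517/15, m_3 = 596/15.

38.1333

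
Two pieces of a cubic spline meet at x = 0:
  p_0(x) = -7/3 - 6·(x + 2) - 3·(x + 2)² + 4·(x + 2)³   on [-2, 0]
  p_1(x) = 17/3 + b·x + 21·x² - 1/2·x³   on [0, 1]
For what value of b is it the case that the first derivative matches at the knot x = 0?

p_0'(x) = -6 - 6·(x + 2) + 12·(x + 2)², so p_0'(0) = 30. On the right, p_1'(0) = b, so b = 30.

30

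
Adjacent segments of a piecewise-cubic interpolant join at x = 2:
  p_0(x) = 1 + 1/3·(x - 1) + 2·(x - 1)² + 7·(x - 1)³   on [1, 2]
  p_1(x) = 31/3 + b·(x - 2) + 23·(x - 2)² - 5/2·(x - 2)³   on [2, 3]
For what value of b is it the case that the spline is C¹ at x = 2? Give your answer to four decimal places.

p_0'(x) = 1/3 + 4·(x - 1) + 21·(x - 1)², so p_0'(2) = 76/3. On the right, p_1'(2) = b, so b = 76/3.

25.3333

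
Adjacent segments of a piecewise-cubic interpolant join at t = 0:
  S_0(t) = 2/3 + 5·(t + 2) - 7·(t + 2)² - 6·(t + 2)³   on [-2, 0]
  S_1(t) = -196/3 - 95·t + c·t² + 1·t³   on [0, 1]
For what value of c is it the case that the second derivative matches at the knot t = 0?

S_0''(t) = -14 - 36·(t + 2), so S_0''(0) = -86. On the right, S_1''(0) = 2c, so c = -43.

-43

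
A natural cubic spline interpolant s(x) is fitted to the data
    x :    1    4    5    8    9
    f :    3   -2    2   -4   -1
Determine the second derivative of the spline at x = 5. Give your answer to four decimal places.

-7.6296

Put M_i = s'' at the i-th knot. Here h = (3, 1, 3, 1) and Δ = (-5/3, 4, -2, 3), so the interior equations h_(i-1)·M_(i-1) + 2(h_(i-1)+h_i)·M_i + h_i·M_(i+1) = 6(Δ_i − Δ_(i-1)) read
  3·M_0 + 8·M_1 + 1·M_2 = 6(Δ_1 - Δ_0) = 34
  1·M_1 + 8·M_2 + 3·M_3 = 6(Δ_2 - Δ_1) = -36
  3·M_2 + 8·M_3 + 1·M_4 = 6(Δ_3 - Δ_2) = 30
Natural end conditions: M_0 = M_4 = 0.
Hence M_0 = 0, M_1 = 281/54, M_2 = -206/27, M_3 = 119/18, M_4 = 0.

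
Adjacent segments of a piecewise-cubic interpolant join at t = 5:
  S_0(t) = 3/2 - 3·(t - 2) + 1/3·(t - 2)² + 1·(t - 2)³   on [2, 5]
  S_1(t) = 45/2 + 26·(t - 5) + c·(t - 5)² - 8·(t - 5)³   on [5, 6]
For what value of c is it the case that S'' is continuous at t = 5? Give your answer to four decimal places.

9.3333

S_0''(t) = 2/3 + 6·(t - 2), so S_0''(5) = 56/3. On the right, S_1''(5) = 2c, so c = 28/3.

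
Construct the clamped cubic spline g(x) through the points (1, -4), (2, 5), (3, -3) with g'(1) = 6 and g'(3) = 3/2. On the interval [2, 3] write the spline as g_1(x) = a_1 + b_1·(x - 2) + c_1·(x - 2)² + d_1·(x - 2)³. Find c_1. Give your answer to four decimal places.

Let M_i = g''(x_i). Step sizes h_i = 1, 1; slopes of the chords Δ_i = (y_(i+1) - y_i)/h_i = 9, -8.
  1·M_0 + 4·M_1 + 1·M_2 = 6(Δ_1 - Δ_0) = -102
Clamped end conditions give two more equations: 2h_0·M_0 + h_0·M_1 = 6(Δ_0 - g'(1)) = 18 and h_1·M_1 + 2h_1·M_2 = 6(g'(3) - Δ_1) = 57.
Forward elimination and back-substitution give M_0 = 129/4, M_1 = -93/2, M_2 = 207/4.
On [2, 3], with g_1(x) = a_1 + b_1·(x - 2) + c_1·(x - 2)² + d_1·(x - 2)³: c_1 = M_1/2 = -93/4, d_1 = (M_2 - M_1)/(6h_1) = 131/8, b_1 = Δ_1 - h_1(2M_1 + M_2)/6 = -9/8.

-23.2500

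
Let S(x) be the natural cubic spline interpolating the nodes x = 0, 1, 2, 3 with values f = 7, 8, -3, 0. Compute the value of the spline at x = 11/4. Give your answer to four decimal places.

With m_i denoting the second derivative at x_i, h_i = 1, 1, 1, and Δ_i = (y_(i+1) − y_i)/h_i = 1, -11, 3:
  1·m_0 + 4·m_1 + 1·m_2 = 6(Δ_1 - Δ_0) = -72
  1·m_1 + 4·m_2 + 1·m_3 = 6(Δ_2 - Δ_1) = 84
Natural end conditions: m_0 = m_3 = 0.
Solving: m_0 = 0, m_1 = -124/5, m_2 = 136/5, m_3 = 0.
On [2, 3], S(x) = -3 - 91/15·(x - 2) + 68/5·(x - 2)² - 68/15·(x - 2)³.
With (x - 2) = 3/4: S(11/4) = -29/16.

-1.8125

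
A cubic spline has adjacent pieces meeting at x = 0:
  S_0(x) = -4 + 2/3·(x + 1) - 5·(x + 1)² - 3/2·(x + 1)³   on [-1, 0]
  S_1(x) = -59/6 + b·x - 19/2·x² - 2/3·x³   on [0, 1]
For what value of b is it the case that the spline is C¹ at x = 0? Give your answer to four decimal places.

-13.8333

S_0'(x) = 2/3 - 10·(x + 1) - 9/2·(x + 1)², so S_0'(0) = -83/6. On the right, S_1'(0) = b, so b = -83/6.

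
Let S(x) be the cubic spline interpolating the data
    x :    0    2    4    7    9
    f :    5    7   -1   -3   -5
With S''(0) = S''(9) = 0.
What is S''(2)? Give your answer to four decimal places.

Put m_i = S'' at the i-th knot. Here h = (2, 2, 3, 2) and Δ = (1, -4, -2/3, -1), so the interior equations h_(i-1)·m_(i-1) + 2(h_(i-1)+h_i)·m_i + h_i·m_(i+1) = 6(Δ_i − Δ_(i-1)) read
  2·m_0 + 8·m_1 + 2·m_2 = 6(Δ_1 - Δ_0) = -30
  2·m_1 + 10·m_2 + 3·m_3 = 6(Δ_2 - Δ_1) = 20
  3·m_2 + 10·m_3 + 2·m_4 = 6(Δ_3 - Δ_2) = -2
Natural end conditions: m_0 = m_4 = 0.
Solving: m_0 = 0, m_1 = -1571/344, m_2 = 281/86, m_3 = -203/172, m_4 = 0.

-4.5669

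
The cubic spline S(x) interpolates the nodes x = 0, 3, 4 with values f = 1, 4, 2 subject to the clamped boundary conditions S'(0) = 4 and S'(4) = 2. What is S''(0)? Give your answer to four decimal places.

-1.2500

Let σ_i = S''(x_i). Step sizes h_i = 3, 1; slopes of the chords Δ_i = (y_(i+1) - y_i)/h_i = 1, -2.
  3·σ_0 + 8·σ_1 + 1·σ_2 = 6(Δ_1 - Δ_0) = -18
Clamped end conditions give two more equations: 2h_0·σ_0 + h_0·σ_1 = 6(Δ_0 - S'(0)) = -18 and h_1·σ_1 + 2h_1·σ_2 = 6(S'(4) - Δ_1) = 24.
Forward elimination and back-substitution give σ_0 = -5/4, σ_1 = -7/2, σ_2 = 55/4.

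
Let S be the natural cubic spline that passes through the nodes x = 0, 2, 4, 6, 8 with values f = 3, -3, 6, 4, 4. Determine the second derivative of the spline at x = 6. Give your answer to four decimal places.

Let σ_i = S''(x_i). Step sizes h_i = 2, 2, 2, 2; slopes of the chords Δ_i = (y_(i+1) - y_i)/h_i = -3, 9/2, -1, 0.
  2·σ_0 + 8·σ_1 + 2·σ_2 = 6(Δ_1 - Δ_0) = 45
  2·σ_1 + 8·σ_2 + 2·σ_3 = 6(Δ_2 - Δ_1) = -33
  2·σ_2 + 8·σ_3 + 2·σ_4 = 6(Δ_3 - Δ_2) = 6
Natural end conditions: σ_0 = σ_4 = 0.
Solving the tridiagonal system: σ_0 = 0, σ_1 = 813/112, σ_2 = -183/28, σ_3 = 267/112, σ_4 = 0.

2.3839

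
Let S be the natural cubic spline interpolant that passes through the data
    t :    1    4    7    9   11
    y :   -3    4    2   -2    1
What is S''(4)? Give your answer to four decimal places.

-1.2500

Let M_i = S''(x_i). Step sizes h_i = 3, 3, 2, 2; slopes of the chords Δ_i = (y_(i+1) - y_i)/h_i = 7/3, -2/3, -2, 3/2.
  3·M_0 + 12·M_1 + 3·M_2 = 6(Δ_1 - Δ_0) = -18
  3·M_1 + 10·M_2 + 2·M_3 = 6(Δ_2 - Δ_1) = -8
  2·M_2 + 8·M_3 + 2·M_4 = 6(Δ_3 - Δ_2) = 21
Natural end conditions: M_0 = M_4 = 0.
Solving: M_0 = 0, M_1 = -5/4, M_2 = -1, M_3 = 23/8, M_4 = 0.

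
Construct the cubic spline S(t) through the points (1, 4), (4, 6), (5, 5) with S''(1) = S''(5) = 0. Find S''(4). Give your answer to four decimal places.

With M_i denoting the second derivative at x_i, h_i = 3, 1, and Δ_i = (y_(i+1) − y_i)/h_i = 2/3, -1:
  3·M_0 + 8·M_1 + 1·M_2 = 6(Δ_1 - Δ_0) = -10
Natural end conditions: M_0 = M_2 = 0.
Hence M_0 = 0, M_1 = -5/4, M_2 = 0.

-1.2500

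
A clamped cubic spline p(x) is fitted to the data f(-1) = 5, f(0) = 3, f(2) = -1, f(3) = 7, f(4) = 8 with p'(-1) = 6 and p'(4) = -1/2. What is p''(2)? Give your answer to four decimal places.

12.4297

Put m_i = p'' at the i-th knot. Here h = (1, 2, 1, 1) and Δ = (-2, -2, 8, 1), so the interior equations h_(i-1)·m_(i-1) + 2(h_(i-1)+h_i)·m_i + h_i·m_(i+1) = 6(Δ_i − Δ_(i-1)) read
  1·m_0 + 6·m_1 + 2·m_2 = 6(Δ_1 - Δ_0) = 0
  2·m_1 + 6·m_2 + 1·m_3 = 6(Δ_2 - Δ_1) = 60
  1·m_2 + 4·m_3 + 1·m_4 = 6(Δ_3 - Δ_2) = -42
Clamped end conditions give two more equations: 2h_0·m_0 + h_0·m_1 = 6(Δ_0 - p'(-1)) = -48 and h_3·m_3 + 2h_3·m_4 = 6(p'(4) - Δ_3) = -9.
Solving: m_0 = -1531/64, m_1 = -5/32, m_2 = 1591/128, m_3 = -913/64, m_4 = 337/128.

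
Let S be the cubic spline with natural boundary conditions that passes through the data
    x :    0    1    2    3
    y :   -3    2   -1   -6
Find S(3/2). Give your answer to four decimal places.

Put M_i = S'' at the i-th knot. Here h = (1, 1, 1) and Δ = (5, -3, -5), so the interior equations h_(i-1)·M_(i-1) + 2(h_(i-1)+h_i)·M_i + h_i·M_(i+1) = 6(Δ_i − Δ_(i-1)) read
  1·M_0 + 4·M_1 + 1·M_2 = 6(Δ_1 - Δ_0) = -48
  1·M_1 + 4·M_2 + 1·M_3 = 6(Δ_2 - Δ_1) = -12
Natural end conditions: M_0 = M_3 = 0.
Solving: M_0 = 0, M_1 = -12, M_2 = 0, M_3 = 0.
On [1, 2], S(x) = 2 + 1·(x - 1) - 6·(x - 1)² + 2·(x - 1)³.
With (x - 1) = 1/2: S(3/2) = 5/4.

1.2500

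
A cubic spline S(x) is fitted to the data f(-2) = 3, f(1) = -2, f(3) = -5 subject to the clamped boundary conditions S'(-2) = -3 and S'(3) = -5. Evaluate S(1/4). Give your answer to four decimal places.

Put M_i = S'' at the i-th knot. Here h = (3, 2) and Δ = (-5/3, -3/2), so the interior equations h_(i-1)·M_(i-1) + 2(h_(i-1)+h_i)·M_i + h_i·M_(i+1) = 6(Δ_i − Δ_(i-1)) read
  3·M_0 + 10·M_1 + 2·M_2 = 6(Δ_1 - Δ_0) = 1
Clamped end conditions give two more equations: 2h_0·M_0 + h_0·M_1 = 6(Δ_0 - S'(-2)) = 8 and h_1·M_1 + 2h_1·M_2 = 6(S'(3) - Δ_1) = -21.
Solving: M_0 = 5/6, M_1 = 1, M_2 = -23/4.
On [-2, 1], S(x) = 3 - 3·(x + 2) + 5/12·(x + 2)² + 1/108·(x + 2)³.
With (x + 2) = 9/4: S(1/4) = -393/256.

-1.5352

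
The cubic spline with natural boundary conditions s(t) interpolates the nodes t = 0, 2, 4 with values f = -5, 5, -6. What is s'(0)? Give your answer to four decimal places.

7.6250

Write σ_i for s''(x_i). With h_i = 2, 2 and divided differences Δ_i = 5, -11/2, the continuity of s' gives the tridiagonal system
  2·σ_0 + 8·σ_1 + 2·σ_2 = 6(Δ_1 - Δ_0) = -63
Natural end conditions: σ_0 = σ_2 = 0.
Solving: σ_0 = 0, σ_1 = -63/8, σ_2 = 0.
On [0, 2], s'(t) = b_0 + 2c_0·t + 3d_0·t² with b_0 = Δ_0 - h_0(2σ_0 + σ_1)/6 = 61/8, c_0 = σ_0/2 = 0, d_0 = (σ_1 - σ_0)/(6h_0) = -21/32. So s'(0) = 61/8.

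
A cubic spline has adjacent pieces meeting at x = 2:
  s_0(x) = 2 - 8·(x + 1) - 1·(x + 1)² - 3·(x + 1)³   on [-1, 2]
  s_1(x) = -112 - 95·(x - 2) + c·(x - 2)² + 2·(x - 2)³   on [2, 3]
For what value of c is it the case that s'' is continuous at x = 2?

s_0''(x) = -2 - 18·(x + 1), so s_0''(2) = -56. On the right, s_1''(2) = 2c, so c = -28.

-28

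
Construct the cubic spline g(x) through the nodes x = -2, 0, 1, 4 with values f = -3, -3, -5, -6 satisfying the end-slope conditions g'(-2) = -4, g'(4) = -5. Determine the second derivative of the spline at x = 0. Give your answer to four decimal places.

-5.7143

With M_i denoting the second derivative at x_i, h_i = 2, 1, 3, and Δ_i = (y_(i+1) − y_i)/h_i = 0, -2, -1/3:
  2·M_0 + 6·M_1 + 1·M_2 = 6(Δ_1 - Δ_0) = -12
  1·M_1 + 8·M_2 + 3·M_3 = 6(Δ_2 - Δ_1) = 10
Clamped end conditions give two more equations: 2h_0·M_0 + h_0·M_1 = 6(Δ_0 - g'(-2)) = 24 and h_2·M_2 + 2h_2·M_3 = 6(g'(4) - Δ_2) = -28.
Forward elimination and back-substitution give M_0 = 62/7, M_1 = -40/7, M_2 = 32/7, M_3 = -146/21.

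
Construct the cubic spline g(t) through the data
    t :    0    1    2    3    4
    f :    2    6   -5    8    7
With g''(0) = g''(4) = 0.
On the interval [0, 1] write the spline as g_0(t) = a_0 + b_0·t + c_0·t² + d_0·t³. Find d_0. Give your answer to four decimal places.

Write M_i for g''(x_i). With h_i = 1, 1, 1, 1 and divided differences Δ_i = 4, -11, 13, -1, the continuity of g' gives the tridiagonal system
  1·M_0 + 4·M_1 + 1·M_2 = 6(Δ_1 - Δ_0) = -90
  1·M_1 + 4·M_2 + 1·M_3 = 6(Δ_2 - Δ_1) = 144
  1·M_2 + 4·M_3 + 1·M_4 = 6(Δ_3 - Δ_2) = -84
Natural end conditions: M_0 = M_4 = 0.
Solving the tridiagonal system: M_0 = 0, M_1 = -1005/28, M_2 = 375/7, M_3 = -963/28, M_4 = 0.
On [0, 1], with g_0(t) = a_0 + b_0·t + c_0·t² + d_0·t³: c_0 = M_0/2 = 0, d_0 = (M_1 - M_0)/(6h_0) = -335/56, b_0 = Δ_0 - h_0(2M_0 + M_1)/6 = 559/56.

-5.9821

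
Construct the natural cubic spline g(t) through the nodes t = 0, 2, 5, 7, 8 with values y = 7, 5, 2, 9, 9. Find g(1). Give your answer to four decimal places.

6.3024

Let M_i = g''(x_i). Step sizes h_i = 2, 3, 2, 1; slopes of the chords Δ_i = (y_(i+1) - y_i)/h_i = -1, -1, 7/2, 0.
  2·M_0 + 10·M_1 + 3·M_2 = 6(Δ_1 - Δ_0) = 0
  3·M_1 + 10·M_2 + 2·M_3 = 6(Δ_2 - Δ_1) = 27
  2·M_2 + 6·M_3 + 1·M_4 = 6(Δ_3 - Δ_2) = -21
Natural end conditions: M_0 = M_4 = 0.
Solving the tridiagonal system: M_0 = 0, M_1 = -306/253, M_2 = 1020/253, M_3 = -2451/506, M_4 = 0.
On [0, 2], g(t) = 7 - 151/253·t + 0·t² - 51/506·t³.
With t = 1: g(1) = 3189/506.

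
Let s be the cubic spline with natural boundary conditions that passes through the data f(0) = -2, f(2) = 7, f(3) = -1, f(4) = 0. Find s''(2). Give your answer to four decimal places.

-15.3913

Let M_i = s''(x_i). Step sizes h_i = 2, 1, 1; slopes of the chords Δ_i = (y_(i+1) - y_i)/h_i = 9/2, -8, 1.
  2·M_0 + 6·M_1 + 1·M_2 = 6(Δ_1 - Δ_0) = -75
  1·M_1 + 4·M_2 + 1·M_3 = 6(Δ_2 - Δ_1) = 54
Natural end conditions: M_0 = M_3 = 0.
Solving: M_0 = 0, M_1 = -354/23, M_2 = 399/23, M_3 = 0.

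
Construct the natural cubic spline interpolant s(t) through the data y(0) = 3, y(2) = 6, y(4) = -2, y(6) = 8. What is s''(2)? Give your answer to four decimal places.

With σ_i denoting the second derivative at x_i, h_i = 2, 2, 2, and Δ_i = (y_(i+1) − y_i)/h_i = 3/2, -4, 5:
  2·σ_0 + 8·σ_1 + 2·σ_2 = 6(Δ_1 - Δ_0) = -33
  2·σ_1 + 8·σ_2 + 2·σ_3 = 6(Δ_2 - Δ_1) = 54
Natural end conditions: σ_0 = σ_3 = 0.
Solving: σ_0 = 0, σ_1 = -31/5, σ_2 = 83/10, σ_3 = 0.

-6.2000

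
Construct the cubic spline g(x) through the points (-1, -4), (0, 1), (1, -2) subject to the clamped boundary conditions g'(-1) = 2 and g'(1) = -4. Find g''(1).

Let M_i = g''(x_i). Step sizes h_i = 1, 1; slopes of the chords Δ_i = (y_(i+1) - y_i)/h_i = 5, -3.
  1·M_0 + 4·M_1 + 1·M_2 = 6(Δ_1 - Δ_0) = -48
Clamped end conditions give two more equations: 2h_0·M_0 + h_0·M_1 = 6(Δ_0 - g'(-1)) = 18 and h_1·M_1 + 2h_1·M_2 = 6(g'(1) - Δ_1) = -6.
Hence M_0 = 18, M_1 = -18, M_2 = 6.

6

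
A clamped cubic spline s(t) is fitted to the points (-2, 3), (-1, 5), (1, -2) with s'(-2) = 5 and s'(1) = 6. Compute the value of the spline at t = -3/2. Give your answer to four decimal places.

4.9271

Write M_i for s''(x_i). With h_i = 1, 2 and divided differences Δ_i = 2, -7/2, the continuity of s' gives the tridiagonal system
  1·M_0 + 6·M_1 + 2·M_2 = 6(Δ_1 - Δ_0) = -33
Clamped end conditions give two more equations: 2h_0·M_0 + h_0·M_1 = 6(Δ_0 - s'(-2)) = -18 and h_1·M_1 + 2h_1·M_2 = 6(s'(1) - Δ_1) = 57.
Hence M_0 = -19/6, M_1 = -35/3, M_2 = 241/12.
On [-2, -1], s(t) = 3 + 5·(t + 2) - 19/12·(t + 2)² - 17/12·(t + 2)³.
With (t + 2) = 1/2: s(-3/2) = 473/96.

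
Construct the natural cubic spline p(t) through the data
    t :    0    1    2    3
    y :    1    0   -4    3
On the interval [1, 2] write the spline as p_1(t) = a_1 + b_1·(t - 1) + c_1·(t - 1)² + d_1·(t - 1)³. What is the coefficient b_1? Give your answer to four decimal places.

-4.0667

Let M_i = p''(x_i). Step sizes h_i = 1, 1, 1; slopes of the chords Δ_i = (y_(i+1) - y_i)/h_i = -1, -4, 7.
  1·M_0 + 4·M_1 + 1·M_2 = 6(Δ_1 - Δ_0) = -18
  1·M_1 + 4·M_2 + 1·M_3 = 6(Δ_2 - Δ_1) = 66
Natural end conditions: M_0 = M_3 = 0.
Solving: M_0 = 0, M_1 = -46/5, M_2 = 94/5, M_3 = 0.
On [1, 2], with p_1(t) = a_1 + b_1·(t - 1) + c_1·(t - 1)² + d_1·(t - 1)³: c_1 = M_1/2 = -23/5, d_1 = (M_2 - M_1)/(6h_1) = 14/3, b_1 = Δ_1 - h_1(2M_1 + M_2)/6 = -61/15.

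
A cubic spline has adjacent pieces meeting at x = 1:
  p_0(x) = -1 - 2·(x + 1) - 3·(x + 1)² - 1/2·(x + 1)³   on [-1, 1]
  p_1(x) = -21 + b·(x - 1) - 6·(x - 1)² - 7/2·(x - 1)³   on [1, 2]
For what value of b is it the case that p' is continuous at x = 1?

-20

p_0'(x) = -2 - 6·(x + 1) - 3/2·(x + 1)², so p_0'(1) = -20. On the right, p_1'(1) = b, so b = -20.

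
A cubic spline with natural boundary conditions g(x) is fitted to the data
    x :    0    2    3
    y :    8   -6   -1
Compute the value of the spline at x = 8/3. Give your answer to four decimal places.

-3.2593

With m_i denoting the second derivative at x_i, h_i = 2, 1, and Δ_i = (y_(i+1) − y_i)/h_i = -7, 5:
  2·m_0 + 6·m_1 + 1·m_2 = 6(Δ_1 - Δ_0) = 72
Natural end conditions: m_0 = m_2 = 0.
Solving the tridiagonal system: m_0 = 0, m_1 = 12, m_2 = 0.
On [2, 3], g(x) = -6 + 1·(x - 2) + 6·(x - 2)² - 2·(x - 2)³.
With (x - 2) = 2/3: g(8/3) = -88/27.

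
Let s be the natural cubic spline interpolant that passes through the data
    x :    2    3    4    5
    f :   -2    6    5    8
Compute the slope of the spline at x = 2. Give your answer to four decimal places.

10.6667

Let M_i = s''(x_i). Step sizes h_i = 1, 1, 1; slopes of the chords Δ_i = (y_(i+1) - y_i)/h_i = 8, -1, 3.
  1·M_0 + 4·M_1 + 1·M_2 = 6(Δ_1 - Δ_0) = -54
  1·M_1 + 4·M_2 + 1·M_3 = 6(Δ_2 - Δ_1) = 24
Natural end conditions: M_0 = M_3 = 0.
Solving the tridiagonal system: M_0 = 0, M_1 = -16, M_2 = 10, M_3 = 0.
On [2, 3], s'(x) = b_0 + 2c_0·(x - 2) + 3d_0·(x - 2)² with b_0 = Δ_0 - h_0(2M_0 + M_1)/6 = 32/3, c_0 = M_0/2 = 0, d_0 = (M_1 - M_0)/(6h_0) = -8/3. So s'(2) = 32/3.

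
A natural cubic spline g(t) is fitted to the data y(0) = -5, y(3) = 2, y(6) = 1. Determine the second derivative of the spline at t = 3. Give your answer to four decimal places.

-1.3333

Put m_i = g'' at the i-th knot. Here h = (3, 3) and Δ = (7/3, -1/3), so the interior equations h_(i-1)·m_(i-1) + 2(h_(i-1)+h_i)·m_i + h_i·m_(i+1) = 6(Δ_i − Δ_(i-1)) read
  3·m_0 + 12·m_1 + 3·m_2 = 6(Δ_1 - Δ_0) = -16
Natural end conditions: m_0 = m_2 = 0.
Solving the tridiagonal system: m_0 = 0, m_1 = -4/3, m_2 = 0.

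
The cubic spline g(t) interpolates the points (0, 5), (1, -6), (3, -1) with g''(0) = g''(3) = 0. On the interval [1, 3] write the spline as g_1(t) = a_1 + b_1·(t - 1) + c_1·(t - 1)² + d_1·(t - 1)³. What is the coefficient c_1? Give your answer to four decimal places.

6.7500

Put m_i = g'' at the i-th knot. Here h = (1, 2) and Δ = (-11, 5/2), so the interior equations h_(i-1)·m_(i-1) + 2(h_(i-1)+h_i)·m_i + h_i·m_(i+1) = 6(Δ_i − Δ_(i-1)) read
  1·m_0 + 6·m_1 + 2·m_2 = 6(Δ_1 - Δ_0) = 81
Natural end conditions: m_0 = m_2 = 0.
Solving: m_0 = 0, m_1 = 27/2, m_2 = 0.
On [1, 3], with g_1(t) = a_1 + b_1·(t - 1) + c_1·(t - 1)² + d_1·(t - 1)³: c_1 = m_1/2 = 27/4, d_1 = (m_2 - m_1)/(6h_1) = -9/8, b_1 = Δ_1 - h_1(2m_1 + m_2)/6 = -13/2.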